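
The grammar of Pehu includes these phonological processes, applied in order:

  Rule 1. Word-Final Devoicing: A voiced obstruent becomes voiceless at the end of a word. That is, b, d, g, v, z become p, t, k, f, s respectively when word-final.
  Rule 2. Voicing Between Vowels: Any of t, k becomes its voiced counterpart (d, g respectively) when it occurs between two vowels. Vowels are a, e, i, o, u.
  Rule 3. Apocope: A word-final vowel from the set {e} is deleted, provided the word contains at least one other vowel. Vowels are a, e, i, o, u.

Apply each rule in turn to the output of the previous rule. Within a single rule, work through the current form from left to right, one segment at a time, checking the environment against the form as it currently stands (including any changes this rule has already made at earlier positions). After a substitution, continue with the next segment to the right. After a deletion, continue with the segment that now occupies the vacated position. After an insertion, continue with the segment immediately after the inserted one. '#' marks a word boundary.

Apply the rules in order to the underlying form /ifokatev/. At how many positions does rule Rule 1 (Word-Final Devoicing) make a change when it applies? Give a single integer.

Rule 1 Word-Final Devoicing: [ifokatev] → [ifokatef]
Rule 2 Voicing Between Vowels: [ifokatef] → [ifogadef]
Rule 3 Apocope: no change — [ifogadef]
Rule Rule 1 changed 1 position(s).

1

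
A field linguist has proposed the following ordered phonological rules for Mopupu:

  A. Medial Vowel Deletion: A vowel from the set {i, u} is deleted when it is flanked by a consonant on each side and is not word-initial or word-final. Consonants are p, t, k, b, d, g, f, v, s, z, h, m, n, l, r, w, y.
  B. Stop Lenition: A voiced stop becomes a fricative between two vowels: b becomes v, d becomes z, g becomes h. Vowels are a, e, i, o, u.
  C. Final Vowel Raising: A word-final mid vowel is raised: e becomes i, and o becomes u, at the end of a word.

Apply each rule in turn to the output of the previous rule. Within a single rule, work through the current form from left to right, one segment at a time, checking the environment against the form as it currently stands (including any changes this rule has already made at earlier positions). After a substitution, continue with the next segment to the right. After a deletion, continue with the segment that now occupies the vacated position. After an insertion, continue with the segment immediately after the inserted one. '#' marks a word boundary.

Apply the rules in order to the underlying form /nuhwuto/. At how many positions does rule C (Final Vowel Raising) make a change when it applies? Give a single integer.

A Medial Vowel Deletion: [nuhwuto] → [nhwto]
B Stop Lenition: no change — [nhwto]
C Final Vowel Raising: [nhwto] → [nhwtu]
Rule C changed 1 position(s).

1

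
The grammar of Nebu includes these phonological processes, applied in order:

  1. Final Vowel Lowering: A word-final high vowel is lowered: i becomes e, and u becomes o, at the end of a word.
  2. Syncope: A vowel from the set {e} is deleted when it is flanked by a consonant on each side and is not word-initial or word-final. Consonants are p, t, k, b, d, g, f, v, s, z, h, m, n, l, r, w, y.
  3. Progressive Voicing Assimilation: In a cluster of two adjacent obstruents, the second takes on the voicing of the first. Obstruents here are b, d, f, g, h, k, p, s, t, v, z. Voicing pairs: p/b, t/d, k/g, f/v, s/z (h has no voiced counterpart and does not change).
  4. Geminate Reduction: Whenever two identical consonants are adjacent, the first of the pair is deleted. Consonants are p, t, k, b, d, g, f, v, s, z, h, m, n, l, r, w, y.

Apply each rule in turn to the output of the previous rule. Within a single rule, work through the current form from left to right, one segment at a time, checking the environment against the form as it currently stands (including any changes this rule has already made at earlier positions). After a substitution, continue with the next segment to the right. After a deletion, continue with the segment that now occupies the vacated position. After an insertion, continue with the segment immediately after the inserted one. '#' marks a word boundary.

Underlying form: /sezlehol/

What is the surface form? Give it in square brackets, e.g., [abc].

1 Final Vowel Lowering: no change — [sezlehol]
2 Syncope: [sezlehol] → [szlhol]
3 Progressive Voicing Assimilation: [szlhol] → [sslhol]
4 Geminate Reduction: [sslhol] → [slhol]

[slhol]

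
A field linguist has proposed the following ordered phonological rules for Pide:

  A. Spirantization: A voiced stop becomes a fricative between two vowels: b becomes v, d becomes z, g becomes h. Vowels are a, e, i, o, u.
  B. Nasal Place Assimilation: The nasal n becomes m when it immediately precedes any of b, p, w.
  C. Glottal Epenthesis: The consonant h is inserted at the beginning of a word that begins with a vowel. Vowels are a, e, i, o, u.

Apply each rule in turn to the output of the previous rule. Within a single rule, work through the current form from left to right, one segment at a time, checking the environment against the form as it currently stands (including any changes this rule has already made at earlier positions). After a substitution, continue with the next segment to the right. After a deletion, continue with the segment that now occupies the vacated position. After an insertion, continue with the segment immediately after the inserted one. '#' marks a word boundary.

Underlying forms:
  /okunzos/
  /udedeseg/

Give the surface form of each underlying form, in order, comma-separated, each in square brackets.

[hokunzos], [huzezeseg]

/okunzos/:
  A Spirantization: no change — [okunzos]
  B Nasal Place Assimilation: no change — [okunzos]
  C Glottal Epenthesis: [okunzos] → [hokunzos]
/udedeseg/:
  A Spirantization: [udedeseg] → [uzezeseg]
  B Nasal Place Assimilation: no change — [uzezeseg]
  C Glottal Epenthesis: [uzezeseg] → [huzezeseg]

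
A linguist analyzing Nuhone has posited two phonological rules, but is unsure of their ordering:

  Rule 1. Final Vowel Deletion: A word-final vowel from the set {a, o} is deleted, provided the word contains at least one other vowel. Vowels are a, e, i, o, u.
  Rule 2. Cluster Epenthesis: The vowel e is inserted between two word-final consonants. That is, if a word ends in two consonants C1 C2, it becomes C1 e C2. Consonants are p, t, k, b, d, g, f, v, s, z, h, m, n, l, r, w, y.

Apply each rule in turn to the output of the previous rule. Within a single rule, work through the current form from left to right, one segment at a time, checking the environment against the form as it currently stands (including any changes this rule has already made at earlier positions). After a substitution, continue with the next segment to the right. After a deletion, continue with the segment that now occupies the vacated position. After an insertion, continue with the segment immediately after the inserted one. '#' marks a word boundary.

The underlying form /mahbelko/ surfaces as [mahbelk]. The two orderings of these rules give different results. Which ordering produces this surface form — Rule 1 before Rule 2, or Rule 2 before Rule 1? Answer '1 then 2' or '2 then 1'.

Order 1 then 2:
  1 Final Vowel Deletion: [mahbelko] → [mahbelk]
  2 Cluster Epenthesis: [mahbelk] → [mahbelek]
  result: [mahbelek]
Order 2 then 1:
  2 Cluster Epenthesis: no change — [mahbelko]
  1 Final Vowel Deletion: [mahbelko] → [mahbelk]
  result: [mahbelk]

2 then 1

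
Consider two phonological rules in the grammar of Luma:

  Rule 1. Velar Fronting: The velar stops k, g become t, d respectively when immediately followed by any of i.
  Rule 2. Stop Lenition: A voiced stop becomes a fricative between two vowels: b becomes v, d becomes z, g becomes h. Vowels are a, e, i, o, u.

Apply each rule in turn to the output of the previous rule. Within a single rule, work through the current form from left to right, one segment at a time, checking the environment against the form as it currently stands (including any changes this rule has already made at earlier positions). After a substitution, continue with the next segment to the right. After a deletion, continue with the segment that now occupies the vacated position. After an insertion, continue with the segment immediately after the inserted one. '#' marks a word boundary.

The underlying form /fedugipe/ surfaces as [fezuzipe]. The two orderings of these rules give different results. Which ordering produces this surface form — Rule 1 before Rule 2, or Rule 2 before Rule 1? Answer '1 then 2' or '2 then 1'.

Order 1 then 2:
  1 Velar Fronting: [fedugipe] → [fedudipe]
  2 Stop Lenition: [fedudipe] → [fezuzipe]
  result: [fezuzipe]
Order 2 then 1:
  2 Stop Lenition: [fedugipe] → [fezuhipe]
  1 Velar Fronting: no change — [fezuhipe]
  result: [fezuhipe]

1 then 2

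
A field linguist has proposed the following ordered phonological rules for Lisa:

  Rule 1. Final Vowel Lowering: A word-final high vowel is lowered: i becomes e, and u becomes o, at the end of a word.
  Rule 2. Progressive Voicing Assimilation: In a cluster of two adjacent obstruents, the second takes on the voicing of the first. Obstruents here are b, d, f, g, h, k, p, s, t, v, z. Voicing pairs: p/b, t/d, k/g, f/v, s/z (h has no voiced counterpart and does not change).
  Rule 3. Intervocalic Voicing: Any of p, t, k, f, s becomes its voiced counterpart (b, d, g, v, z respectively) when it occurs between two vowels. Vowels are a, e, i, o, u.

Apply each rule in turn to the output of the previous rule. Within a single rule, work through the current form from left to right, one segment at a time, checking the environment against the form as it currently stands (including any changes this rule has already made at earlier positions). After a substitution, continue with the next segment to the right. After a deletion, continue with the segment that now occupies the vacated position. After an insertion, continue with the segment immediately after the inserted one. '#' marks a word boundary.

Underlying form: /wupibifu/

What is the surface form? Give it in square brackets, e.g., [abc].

Rule 1 Final Vowel Lowering: [wupibifu] → [wupibifo]
Rule 2 Progressive Voicing Assimilation: no change — [wupibifo]
Rule 3 Intervocalic Voicing: [wupibifo] → [wubibivo]

[wubibivo]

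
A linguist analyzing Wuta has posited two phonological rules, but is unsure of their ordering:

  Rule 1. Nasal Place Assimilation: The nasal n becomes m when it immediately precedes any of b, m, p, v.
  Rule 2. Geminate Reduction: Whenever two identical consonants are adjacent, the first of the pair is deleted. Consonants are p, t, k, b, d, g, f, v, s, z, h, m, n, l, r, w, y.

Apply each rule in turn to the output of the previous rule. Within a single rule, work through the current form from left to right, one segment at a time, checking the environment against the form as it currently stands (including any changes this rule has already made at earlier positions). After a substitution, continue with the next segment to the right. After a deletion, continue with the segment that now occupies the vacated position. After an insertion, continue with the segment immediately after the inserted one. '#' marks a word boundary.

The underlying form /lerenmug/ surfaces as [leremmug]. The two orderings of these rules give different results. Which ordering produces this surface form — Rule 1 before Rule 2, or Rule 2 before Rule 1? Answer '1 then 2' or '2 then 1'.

Order 1 then 2:
  1 Nasal Place Assimilation: [lerenmug] → [leremmug]
  2 Geminate Reduction: [leremmug] → [leremug]
  result: [leremug]
Order 2 then 1:
  2 Geminate Reduction: no change — [lerenmug]
  1 Nasal Place Assimilation: [lerenmug] → [leremmug]
  result: [leremmug]

2 then 1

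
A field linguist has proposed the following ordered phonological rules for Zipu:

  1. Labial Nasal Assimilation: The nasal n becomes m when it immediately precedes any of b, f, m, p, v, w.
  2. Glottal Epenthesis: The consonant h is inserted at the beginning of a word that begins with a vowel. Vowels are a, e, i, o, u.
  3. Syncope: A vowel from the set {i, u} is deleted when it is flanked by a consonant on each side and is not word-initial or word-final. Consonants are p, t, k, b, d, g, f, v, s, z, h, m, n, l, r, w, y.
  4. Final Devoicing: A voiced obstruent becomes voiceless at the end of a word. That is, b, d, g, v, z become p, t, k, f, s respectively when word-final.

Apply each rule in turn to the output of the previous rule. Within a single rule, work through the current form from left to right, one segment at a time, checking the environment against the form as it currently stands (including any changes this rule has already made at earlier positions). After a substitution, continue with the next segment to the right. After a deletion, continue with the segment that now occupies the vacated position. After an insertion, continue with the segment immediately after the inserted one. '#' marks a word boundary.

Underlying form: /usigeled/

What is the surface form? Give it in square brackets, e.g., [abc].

1 Labial Nasal Assimilation: no change — [usigeled]
2 Glottal Epenthesis: [usigeled] → [husigeled]
3 Syncope: [husigeled] → [hsgeled]
4 Final Devoicing: [hsgeled] → [hsgelet]

[hsgelet]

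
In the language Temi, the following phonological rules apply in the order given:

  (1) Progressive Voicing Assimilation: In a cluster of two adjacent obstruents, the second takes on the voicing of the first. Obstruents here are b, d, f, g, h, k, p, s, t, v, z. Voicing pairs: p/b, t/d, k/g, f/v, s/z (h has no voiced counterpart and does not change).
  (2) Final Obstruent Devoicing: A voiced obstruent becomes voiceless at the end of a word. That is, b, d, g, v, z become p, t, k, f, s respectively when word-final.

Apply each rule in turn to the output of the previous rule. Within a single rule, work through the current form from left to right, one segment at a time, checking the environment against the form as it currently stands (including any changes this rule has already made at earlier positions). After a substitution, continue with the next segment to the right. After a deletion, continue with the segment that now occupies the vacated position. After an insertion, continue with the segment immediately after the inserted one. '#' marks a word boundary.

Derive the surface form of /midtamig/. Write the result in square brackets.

[middamik]

(1) Progressive Voicing Assimilation: [midtamig] → [middamig]
(2) Final Obstruent Devoicing: [middamig] → [middamik]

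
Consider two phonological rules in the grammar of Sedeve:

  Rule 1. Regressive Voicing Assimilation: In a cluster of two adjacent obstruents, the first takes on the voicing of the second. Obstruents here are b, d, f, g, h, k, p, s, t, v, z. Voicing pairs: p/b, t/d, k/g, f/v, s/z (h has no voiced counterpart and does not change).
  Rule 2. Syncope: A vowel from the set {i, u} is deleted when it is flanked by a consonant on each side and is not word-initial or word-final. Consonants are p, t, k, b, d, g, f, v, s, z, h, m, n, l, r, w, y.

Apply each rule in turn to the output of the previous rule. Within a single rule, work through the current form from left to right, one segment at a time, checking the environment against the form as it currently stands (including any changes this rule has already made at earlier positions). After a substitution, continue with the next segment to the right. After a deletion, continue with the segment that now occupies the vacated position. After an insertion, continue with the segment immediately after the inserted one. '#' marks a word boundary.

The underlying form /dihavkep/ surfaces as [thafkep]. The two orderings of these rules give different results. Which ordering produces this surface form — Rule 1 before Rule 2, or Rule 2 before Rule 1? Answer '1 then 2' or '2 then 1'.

Order 1 then 2:
  1 Regressive Voicing Assimilation: [dihavkep] → [dihafkep]
  2 Syncope: [dihafkep] → [dhafkep]
  result: [dhafkep]
Order 2 then 1:
  2 Syncope: [dihavkep] → [dhavkep]
  1 Regressive Voicing Assimilation: [dhavkep] → [thafkep]
  result: [thafkep]

2 then 1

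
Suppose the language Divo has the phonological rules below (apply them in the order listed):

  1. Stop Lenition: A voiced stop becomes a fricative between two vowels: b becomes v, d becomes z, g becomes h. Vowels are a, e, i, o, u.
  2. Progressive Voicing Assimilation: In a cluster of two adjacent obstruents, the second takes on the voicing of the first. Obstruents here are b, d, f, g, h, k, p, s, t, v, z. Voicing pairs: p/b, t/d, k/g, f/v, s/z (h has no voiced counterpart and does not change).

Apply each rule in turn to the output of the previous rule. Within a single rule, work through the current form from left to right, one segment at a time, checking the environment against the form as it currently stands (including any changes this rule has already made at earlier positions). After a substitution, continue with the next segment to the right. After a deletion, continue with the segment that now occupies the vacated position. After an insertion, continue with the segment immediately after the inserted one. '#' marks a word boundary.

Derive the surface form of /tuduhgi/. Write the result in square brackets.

1 Stop Lenition: [tuduhgi] → [tuzuhgi]
2 Progressive Voicing Assimilation: [tuzuhgi] → [tuzuhki]

[tuzuhki]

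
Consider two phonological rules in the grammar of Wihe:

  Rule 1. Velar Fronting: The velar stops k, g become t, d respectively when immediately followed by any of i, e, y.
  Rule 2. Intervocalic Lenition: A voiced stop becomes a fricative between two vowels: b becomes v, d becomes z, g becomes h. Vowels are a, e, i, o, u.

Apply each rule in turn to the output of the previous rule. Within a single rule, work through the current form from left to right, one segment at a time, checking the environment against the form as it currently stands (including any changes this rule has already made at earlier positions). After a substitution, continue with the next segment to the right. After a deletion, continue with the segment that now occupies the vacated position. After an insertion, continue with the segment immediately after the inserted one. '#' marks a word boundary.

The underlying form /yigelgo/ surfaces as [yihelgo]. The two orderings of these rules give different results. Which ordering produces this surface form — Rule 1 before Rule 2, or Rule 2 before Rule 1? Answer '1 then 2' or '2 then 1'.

Order 1 then 2:
  1 Velar Fronting: [yigelgo] → [yidelgo]
  2 Intervocalic Lenition: [yidelgo] → [yizelgo]
  result: [yizelgo]
Order 2 then 1:
  2 Intervocalic Lenition: [yigelgo] → [yihelgo]
  1 Velar Fronting: no change — [yihelgo]
  result: [yihelgo]

2 then 1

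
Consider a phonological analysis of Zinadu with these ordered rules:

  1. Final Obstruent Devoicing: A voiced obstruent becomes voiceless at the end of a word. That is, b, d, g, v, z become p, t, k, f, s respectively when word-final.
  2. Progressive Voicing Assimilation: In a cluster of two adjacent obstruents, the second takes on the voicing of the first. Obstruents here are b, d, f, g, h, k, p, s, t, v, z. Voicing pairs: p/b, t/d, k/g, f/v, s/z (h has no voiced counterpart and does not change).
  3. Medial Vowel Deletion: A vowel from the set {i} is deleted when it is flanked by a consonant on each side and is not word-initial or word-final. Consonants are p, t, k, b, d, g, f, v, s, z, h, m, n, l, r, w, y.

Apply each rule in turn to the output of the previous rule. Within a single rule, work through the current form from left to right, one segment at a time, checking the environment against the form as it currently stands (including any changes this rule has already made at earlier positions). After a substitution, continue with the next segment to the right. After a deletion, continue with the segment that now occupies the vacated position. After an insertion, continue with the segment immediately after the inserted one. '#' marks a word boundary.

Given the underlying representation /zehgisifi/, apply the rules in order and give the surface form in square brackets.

1 Final Obstruent Devoicing: no change — [zehgisifi]
2 Progressive Voicing Assimilation: [zehgisifi] → [zehkisifi]
3 Medial Vowel Deletion: [zehkisifi] → [zehksfi]

[zehksfi]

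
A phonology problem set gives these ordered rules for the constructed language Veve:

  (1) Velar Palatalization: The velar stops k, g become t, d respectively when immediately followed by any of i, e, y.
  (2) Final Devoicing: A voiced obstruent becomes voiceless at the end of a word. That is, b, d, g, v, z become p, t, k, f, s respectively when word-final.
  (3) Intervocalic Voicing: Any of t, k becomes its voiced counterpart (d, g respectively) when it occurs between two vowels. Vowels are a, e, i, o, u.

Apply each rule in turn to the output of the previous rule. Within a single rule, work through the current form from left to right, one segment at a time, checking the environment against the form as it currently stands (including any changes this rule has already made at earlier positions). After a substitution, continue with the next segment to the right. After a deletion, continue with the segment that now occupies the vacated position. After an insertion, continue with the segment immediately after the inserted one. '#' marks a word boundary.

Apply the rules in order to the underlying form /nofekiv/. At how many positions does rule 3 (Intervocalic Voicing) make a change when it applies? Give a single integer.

1

(1) Velar Palatalization: [nofekiv] → [nofetiv]
(2) Final Devoicing: [nofetiv] → [nofetif]
(3) Intervocalic Voicing: [nofetif] → [nofedif]
Rule 3 changed 1 position(s).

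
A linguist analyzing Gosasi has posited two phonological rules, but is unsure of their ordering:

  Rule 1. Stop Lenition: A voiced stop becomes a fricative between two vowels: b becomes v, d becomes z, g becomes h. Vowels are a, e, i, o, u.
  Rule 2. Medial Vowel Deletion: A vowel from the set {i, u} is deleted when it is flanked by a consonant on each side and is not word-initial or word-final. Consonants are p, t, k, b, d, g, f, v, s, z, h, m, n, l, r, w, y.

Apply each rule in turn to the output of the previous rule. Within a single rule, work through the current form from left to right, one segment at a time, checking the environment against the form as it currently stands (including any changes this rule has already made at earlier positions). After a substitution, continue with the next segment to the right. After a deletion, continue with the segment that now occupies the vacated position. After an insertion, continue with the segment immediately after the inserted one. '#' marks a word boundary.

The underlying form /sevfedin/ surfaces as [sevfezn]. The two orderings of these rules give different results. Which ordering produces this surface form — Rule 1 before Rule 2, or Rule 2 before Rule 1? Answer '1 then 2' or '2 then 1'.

1 then 2

Order 1 then 2:
  1 Stop Lenition: [sevfedin] → [sevfezin]
  2 Medial Vowel Deletion: [sevfezin] → [sevfezn]
  result: [sevfezn]
Order 2 then 1:
  2 Medial Vowel Deletion: [sevfedin] → [sevfedn]
  1 Stop Lenition: no change — [sevfedn]
  result: [sevfedn]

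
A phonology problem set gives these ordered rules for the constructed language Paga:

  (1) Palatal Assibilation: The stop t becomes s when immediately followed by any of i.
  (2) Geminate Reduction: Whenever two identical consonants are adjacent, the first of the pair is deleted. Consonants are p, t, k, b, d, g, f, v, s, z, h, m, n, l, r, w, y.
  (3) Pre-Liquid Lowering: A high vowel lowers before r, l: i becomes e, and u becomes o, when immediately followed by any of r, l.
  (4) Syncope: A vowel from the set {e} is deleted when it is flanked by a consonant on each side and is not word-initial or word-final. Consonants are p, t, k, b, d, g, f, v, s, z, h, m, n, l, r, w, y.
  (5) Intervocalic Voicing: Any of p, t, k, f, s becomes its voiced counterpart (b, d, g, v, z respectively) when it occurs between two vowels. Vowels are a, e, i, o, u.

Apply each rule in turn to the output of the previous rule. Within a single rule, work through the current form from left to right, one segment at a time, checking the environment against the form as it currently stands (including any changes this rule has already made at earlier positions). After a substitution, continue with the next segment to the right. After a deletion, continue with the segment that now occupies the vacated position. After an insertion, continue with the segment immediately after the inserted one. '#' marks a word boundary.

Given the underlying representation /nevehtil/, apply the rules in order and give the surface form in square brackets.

(1) Palatal Assibilation: [nevehtil] → [nevehsil]
(2) Geminate Reduction: no change — [nevehsil]
(3) Pre-Liquid Lowering: [nevehsil] → [nevehsel]
(4) Syncope: [nevehsel] → [nvhsl]
(5) Intervocalic Voicing: no change — [nvhsl]

[nvhsl]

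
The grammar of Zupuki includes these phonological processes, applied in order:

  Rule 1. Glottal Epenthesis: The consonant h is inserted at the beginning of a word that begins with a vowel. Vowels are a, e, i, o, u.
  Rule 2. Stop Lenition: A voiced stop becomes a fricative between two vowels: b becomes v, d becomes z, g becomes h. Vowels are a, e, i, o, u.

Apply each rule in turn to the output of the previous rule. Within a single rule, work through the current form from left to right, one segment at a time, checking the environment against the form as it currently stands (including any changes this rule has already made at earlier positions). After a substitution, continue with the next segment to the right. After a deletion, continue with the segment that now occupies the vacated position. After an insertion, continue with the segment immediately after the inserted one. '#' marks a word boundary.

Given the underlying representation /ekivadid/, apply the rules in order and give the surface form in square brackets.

Rule 1 Glottal Epenthesis: [ekivadid] → [hekivadid]
Rule 2 Stop Lenition: [hekivadid] → [hekivazid]

[hekivazid]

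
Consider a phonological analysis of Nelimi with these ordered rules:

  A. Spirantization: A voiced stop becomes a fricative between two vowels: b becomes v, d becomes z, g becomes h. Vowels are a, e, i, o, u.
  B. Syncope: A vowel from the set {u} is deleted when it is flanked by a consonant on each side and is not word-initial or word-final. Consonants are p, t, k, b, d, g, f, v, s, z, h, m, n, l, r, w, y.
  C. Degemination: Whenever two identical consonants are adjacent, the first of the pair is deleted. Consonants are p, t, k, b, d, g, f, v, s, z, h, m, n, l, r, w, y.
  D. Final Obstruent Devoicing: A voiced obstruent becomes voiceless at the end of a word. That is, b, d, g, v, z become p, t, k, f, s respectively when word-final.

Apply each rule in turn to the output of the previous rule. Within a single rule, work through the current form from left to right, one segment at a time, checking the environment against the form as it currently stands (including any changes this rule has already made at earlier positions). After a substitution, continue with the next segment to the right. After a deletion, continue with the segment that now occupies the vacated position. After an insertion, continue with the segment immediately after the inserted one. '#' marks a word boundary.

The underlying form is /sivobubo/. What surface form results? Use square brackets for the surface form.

[sivovo]

A Spirantization: [sivobubo] → [sivovuvo]
B Syncope: [sivovuvo] → [sivovvo]
C Degemination: [sivovvo] → [sivovo]
D Final Obstruent Devoicing: no change — [sivovo]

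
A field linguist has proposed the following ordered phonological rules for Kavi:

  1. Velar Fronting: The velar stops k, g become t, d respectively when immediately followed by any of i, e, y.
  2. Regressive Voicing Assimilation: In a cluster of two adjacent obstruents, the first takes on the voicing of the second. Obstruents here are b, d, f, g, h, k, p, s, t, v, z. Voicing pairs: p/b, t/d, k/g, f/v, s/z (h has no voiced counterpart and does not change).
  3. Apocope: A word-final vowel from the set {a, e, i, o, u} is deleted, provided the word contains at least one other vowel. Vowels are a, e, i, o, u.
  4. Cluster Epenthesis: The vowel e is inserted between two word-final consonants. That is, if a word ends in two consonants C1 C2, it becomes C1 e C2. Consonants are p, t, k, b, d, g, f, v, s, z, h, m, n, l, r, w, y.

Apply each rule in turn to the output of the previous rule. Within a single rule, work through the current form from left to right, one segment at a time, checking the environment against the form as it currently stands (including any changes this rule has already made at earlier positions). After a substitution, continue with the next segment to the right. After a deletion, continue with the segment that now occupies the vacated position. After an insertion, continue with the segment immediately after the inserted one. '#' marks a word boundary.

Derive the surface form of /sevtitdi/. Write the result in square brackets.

1 Velar Fronting: no change — [sevtitdi]
2 Regressive Voicing Assimilation: [sevtitdi] → [seftiddi]
3 Apocope: [seftiddi] → [seftidd]
4 Cluster Epenthesis: [seftidd] → [seftided]

[seftided]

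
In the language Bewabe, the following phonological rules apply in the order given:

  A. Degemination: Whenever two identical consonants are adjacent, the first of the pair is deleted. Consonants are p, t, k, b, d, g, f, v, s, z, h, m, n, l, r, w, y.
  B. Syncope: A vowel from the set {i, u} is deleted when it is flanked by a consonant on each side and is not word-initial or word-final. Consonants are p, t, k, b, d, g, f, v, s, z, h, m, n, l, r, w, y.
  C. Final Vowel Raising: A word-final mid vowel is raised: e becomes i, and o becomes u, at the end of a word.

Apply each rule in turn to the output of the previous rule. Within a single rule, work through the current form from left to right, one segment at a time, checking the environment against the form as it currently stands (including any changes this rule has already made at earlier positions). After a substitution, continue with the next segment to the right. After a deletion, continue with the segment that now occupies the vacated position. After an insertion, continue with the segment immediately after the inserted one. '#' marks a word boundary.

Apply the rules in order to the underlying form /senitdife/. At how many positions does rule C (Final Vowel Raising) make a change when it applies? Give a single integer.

A Degemination: no change — [senitdife]
B Syncope: [senitdife] → [sentdfe]
C Final Vowel Raising: [sentdfe] → [sentdfi]
Rule C changed 1 position(s).

1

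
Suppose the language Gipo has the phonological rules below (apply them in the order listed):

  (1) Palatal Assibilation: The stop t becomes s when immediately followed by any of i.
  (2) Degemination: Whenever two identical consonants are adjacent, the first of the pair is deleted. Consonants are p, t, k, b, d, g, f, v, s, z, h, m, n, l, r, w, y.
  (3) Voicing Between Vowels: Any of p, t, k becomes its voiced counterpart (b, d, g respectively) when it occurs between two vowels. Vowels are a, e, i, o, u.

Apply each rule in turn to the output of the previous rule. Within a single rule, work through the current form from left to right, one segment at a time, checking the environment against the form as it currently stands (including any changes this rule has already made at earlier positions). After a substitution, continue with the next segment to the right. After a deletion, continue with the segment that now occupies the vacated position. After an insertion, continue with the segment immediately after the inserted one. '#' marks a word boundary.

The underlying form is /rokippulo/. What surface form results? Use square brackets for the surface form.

[rogibulo]

(1) Palatal Assibilation: no change — [rokippulo]
(2) Degemination: [rokippulo] → [rokipulo]
(3) Voicing Between Vowels: [rokipulo] → [rogibulo]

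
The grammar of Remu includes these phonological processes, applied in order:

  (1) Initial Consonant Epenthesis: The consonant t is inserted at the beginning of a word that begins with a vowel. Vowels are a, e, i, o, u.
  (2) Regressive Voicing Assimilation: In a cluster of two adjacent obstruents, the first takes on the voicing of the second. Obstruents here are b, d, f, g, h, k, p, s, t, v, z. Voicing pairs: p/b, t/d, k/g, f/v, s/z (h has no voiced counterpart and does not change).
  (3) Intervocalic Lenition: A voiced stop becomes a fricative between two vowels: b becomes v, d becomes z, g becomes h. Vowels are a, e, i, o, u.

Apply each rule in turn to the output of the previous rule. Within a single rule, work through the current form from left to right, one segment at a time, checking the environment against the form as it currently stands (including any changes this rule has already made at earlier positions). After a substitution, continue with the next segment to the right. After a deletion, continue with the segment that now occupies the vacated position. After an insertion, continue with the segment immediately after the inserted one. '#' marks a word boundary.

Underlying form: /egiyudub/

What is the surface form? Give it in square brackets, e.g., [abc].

(1) Initial Consonant Epenthesis: [egiyudub] → [tegiyudub]
(2) Regressive Voicing Assimilation: no change — [tegiyudub]
(3) Intervocalic Lenition: [tegiyudub] → [tehiyuzub]

[tehiyuzub]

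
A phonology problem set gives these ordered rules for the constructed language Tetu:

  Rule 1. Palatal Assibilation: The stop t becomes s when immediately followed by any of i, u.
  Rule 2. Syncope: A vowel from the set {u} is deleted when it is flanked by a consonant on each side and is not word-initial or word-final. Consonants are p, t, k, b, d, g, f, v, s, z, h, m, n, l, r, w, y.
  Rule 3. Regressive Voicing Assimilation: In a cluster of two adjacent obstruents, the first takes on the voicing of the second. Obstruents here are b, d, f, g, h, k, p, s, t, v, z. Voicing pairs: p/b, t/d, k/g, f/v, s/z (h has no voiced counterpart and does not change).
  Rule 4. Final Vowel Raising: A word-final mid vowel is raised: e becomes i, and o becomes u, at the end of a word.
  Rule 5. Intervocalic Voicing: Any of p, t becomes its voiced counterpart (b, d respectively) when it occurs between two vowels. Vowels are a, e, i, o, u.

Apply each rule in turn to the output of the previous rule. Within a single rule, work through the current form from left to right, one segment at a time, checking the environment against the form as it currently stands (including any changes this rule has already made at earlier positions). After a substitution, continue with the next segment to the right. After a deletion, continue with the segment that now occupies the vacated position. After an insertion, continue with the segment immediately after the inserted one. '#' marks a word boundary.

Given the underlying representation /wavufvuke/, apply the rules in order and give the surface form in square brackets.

Rule 1 Palatal Assibilation: no change — [wavufvuke]
Rule 2 Syncope: [wavufvuke] → [wavfvke]
Rule 3 Regressive Voicing Assimilation: [wavfvke] → [wafvfke]
Rule 4 Final Vowel Raising: [wafvfke] → [wafvfki]
Rule 5 Intervocalic Voicing: no change — [wafvfki]

[wafvfki]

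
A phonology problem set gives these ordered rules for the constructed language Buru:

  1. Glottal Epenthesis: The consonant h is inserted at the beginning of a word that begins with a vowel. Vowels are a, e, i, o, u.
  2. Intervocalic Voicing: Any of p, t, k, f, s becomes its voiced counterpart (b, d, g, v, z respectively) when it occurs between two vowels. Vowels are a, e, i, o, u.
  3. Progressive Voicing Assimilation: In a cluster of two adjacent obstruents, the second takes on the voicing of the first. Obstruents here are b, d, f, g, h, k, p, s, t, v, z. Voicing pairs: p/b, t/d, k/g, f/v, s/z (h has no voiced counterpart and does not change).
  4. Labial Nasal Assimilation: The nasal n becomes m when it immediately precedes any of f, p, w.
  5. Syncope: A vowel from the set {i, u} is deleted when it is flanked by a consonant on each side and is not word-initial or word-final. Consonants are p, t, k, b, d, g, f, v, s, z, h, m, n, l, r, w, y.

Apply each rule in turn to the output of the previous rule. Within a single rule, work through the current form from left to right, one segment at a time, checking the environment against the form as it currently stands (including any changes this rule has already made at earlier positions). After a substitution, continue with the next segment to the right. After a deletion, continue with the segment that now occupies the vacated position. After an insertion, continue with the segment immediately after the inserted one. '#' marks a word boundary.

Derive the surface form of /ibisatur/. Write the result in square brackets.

1 Glottal Epenthesis: [ibisatur] → [hibisatur]
2 Intervocalic Voicing: [hibisatur] → [hibizadur]
3 Progressive Voicing Assimilation: no change — [hibizadur]
4 Labial Nasal Assimilation: no change — [hibizadur]
5 Syncope: [hibizadur] → [hbzadr]

[hbzadr]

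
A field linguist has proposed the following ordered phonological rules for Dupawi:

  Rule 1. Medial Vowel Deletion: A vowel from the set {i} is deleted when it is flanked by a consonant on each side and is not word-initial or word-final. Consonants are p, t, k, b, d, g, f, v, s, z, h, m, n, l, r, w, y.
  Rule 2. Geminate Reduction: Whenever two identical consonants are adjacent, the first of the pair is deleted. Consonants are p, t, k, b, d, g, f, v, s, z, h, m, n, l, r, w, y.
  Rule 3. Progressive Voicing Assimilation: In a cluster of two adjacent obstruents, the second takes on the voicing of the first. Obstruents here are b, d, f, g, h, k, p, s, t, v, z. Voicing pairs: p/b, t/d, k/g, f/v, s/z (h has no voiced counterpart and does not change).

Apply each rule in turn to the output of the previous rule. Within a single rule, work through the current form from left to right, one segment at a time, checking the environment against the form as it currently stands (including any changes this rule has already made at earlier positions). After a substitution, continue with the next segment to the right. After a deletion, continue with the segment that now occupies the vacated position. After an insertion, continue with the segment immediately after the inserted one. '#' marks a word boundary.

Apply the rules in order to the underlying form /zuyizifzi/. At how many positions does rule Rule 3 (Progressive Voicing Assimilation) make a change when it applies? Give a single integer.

1

Rule 1 Medial Vowel Deletion: [zuyizifzi] → [zuyzfzi]
Rule 2 Geminate Reduction: no change — [zuyzfzi]
Rule 3 Progressive Voicing Assimilation: [zuyzfzi] → [zuyzvzi]
Rule Rule 3 changed 1 position(s).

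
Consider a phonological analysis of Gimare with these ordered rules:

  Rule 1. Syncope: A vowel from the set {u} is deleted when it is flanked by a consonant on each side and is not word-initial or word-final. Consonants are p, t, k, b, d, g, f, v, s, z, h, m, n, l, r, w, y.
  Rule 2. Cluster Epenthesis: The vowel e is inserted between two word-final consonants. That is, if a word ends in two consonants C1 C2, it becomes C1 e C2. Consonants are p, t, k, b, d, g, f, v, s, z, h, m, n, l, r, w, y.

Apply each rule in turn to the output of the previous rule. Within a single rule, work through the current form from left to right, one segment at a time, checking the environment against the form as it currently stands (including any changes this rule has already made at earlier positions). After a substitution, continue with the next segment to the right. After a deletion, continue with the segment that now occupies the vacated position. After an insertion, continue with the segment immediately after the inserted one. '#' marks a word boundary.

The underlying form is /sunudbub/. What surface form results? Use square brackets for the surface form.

[sndbeb]

Rule 1 Syncope: [sunudbub] → [sndbb]
Rule 2 Cluster Epenthesis: [sndbb] → [sndbeb]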